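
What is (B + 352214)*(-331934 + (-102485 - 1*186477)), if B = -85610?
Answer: -165533357184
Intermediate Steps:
(B + 352214)*(-331934 + (-102485 - 1*186477)) = (-85610 + 352214)*(-331934 + (-102485 - 1*186477)) = 266604*(-331934 + (-102485 - 186477)) = 266604*(-331934 - 288962) = 266604*(-620896) = -165533357184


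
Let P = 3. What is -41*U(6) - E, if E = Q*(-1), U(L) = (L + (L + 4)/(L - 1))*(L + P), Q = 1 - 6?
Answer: -2957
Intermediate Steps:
Q = -5
U(L) = (3 + L)*(L + (4 + L)/(-1 + L)) (U(L) = (L + (L + 4)/(L - 1))*(L + 3) = (L + (4 + L)/(-1 + L))*(3 + L) = (3 + L)*(L + (4 + L)/(-1 + L)))
E = 5 (E = -5*(-1) = 5)
-41*U(6) - E = -41*(12 + 6³ + 3*6² + 4*6)/(-1 + 6) - 1*5 = -41*(12 + 216 + 3*36 + 24)/5 - 5 = -41*(12 + 216 + 108 + 24)/5 - 5 = -41*360/5 - 5 = -41*72 - 5 = -2952 - 5 = -2957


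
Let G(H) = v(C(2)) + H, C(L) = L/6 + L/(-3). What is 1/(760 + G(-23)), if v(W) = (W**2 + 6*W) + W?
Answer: 9/6613 ≈ 0.0013610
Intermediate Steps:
C(L) = -L/6 (C(L) = L*(1/6) + L*(-1/3) = L/6 - L/3 = -L/6)
v(W) = W**2 + 7*W
G(H) = -20/9 + H (G(H) = (-1/6*2)*(7 - 1/6*2) + H = -(7 - 1/3)/3 + H = -1/3*20/3 + H = -20/9 + H)
1/(760 + G(-23)) = 1/(760 + (-20/9 - 23)) = 1/(760 - 227/9) = 1/(6613/9) = 9/6613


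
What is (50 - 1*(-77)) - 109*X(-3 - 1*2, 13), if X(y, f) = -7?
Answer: 890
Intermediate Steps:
(50 - 1*(-77)) - 109*X(-3 - 1*2, 13) = (50 - 1*(-77)) - 109*(-7) = (50 + 77) + 763 = 127 + 763 = 890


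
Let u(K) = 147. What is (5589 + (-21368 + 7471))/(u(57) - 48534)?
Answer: 8308/48387 ≈ 0.17170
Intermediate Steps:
(5589 + (-21368 + 7471))/(u(57) - 48534) = (5589 + (-21368 + 7471))/(147 - 48534) = (5589 - 13897)/(-48387) = -8308*(-1/48387) = 8308/48387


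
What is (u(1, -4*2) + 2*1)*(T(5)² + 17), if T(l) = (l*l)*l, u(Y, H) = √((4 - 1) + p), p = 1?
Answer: 62568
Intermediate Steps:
u(Y, H) = 2 (u(Y, H) = √((4 - 1) + 1) = √(3 + 1) = √4 = 2)
T(l) = l³ (T(l) = l²*l = l³)
(u(1, -4*2) + 2*1)*(T(5)² + 17) = (2 + 2*1)*((5³)² + 17) = (2 + 2)*(125² + 17) = 4*(15625 + 17) = 4*15642 = 62568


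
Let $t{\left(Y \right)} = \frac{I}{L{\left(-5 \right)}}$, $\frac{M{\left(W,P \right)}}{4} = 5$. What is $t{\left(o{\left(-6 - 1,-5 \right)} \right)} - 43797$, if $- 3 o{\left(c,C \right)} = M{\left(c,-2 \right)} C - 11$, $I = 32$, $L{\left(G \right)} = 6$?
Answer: $- \frac{131375}{3} \approx -43792.0$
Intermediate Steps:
$M{\left(W,P \right)} = 20$ ($M{\left(W,P \right)} = 4 \cdot 5 = 20$)
$o{\left(c,C \right)} = \frac{11}{3} - \frac{20 C}{3}$ ($o{\left(c,C \right)} = - \frac{20 C - 11}{3} = - \frac{-11 + 20 C}{3} = \frac{11}{3} - \frac{20 C}{3}$)
$t{\left(Y \right)} = \frac{16}{3}$ ($t{\left(Y \right)} = \frac{32}{6} = 32 \cdot \frac{1}{6} = \frac{16}{3}$)
$t{\left(o{\left(-6 - 1,-5 \right)} \right)} - 43797 = \frac{16}{3} - 43797 = - \frac{131375}{3}$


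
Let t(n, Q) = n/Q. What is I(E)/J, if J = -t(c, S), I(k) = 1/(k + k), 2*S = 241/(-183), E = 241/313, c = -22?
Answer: -313/16104 ≈ -0.019436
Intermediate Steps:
E = 241/313 (E = 241*(1/313) = 241/313 ≈ 0.76997)
S = -241/366 (S = (241/(-183))/2 = (241*(-1/183))/2 = (1/2)*(-241/183) = -241/366 ≈ -0.65847)
I(k) = 1/(2*k)
J = -8052/241 (J = -(-22)/(-241/366) = -(-22)*(-366)/241 = -1*8052/241 = -8052/241 ≈ -33.411)
I(E)/J = (1/(2*(241/313)))/(-8052/241) = ((1/2)*(313/241))*(-241/8052) = (313/482)*(-241/8052) = -313/16104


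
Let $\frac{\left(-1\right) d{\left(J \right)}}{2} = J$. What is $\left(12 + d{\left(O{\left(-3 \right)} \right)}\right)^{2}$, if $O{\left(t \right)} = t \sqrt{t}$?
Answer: $36 + 144 i \sqrt{3} \approx 36.0 + 249.42 i$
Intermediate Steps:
$O{\left(t \right)} = t^{\frac{3}{2}}$
$d{\left(J \right)} = - 2 J$
$\left(12 + d{\left(O{\left(-3 \right)} \right)}\right)^{2} = \left(12 - 2 \left(-3\right)^{\frac{3}{2}}\right)^{2} = \left(12 - 2 \left(- 3 i \sqrt{3}\right)\right)^{2} = \left(12 + 6 i \sqrt{3}\right)^{2}$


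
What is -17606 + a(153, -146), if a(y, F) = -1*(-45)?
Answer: -17561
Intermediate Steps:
a(y, F) = 45
-17606 + a(153, -146) = -17606 + 45 = -17561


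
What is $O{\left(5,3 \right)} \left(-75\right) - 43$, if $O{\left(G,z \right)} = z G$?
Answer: $-1168$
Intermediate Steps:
$O{\left(G,z \right)} = G z$
$O{\left(5,3 \right)} \left(-75\right) - 43 = 5 \cdot 3 \left(-75\right) - 43 = 15 \left(-75\right) - 43 = -1125 - 43 = -1168$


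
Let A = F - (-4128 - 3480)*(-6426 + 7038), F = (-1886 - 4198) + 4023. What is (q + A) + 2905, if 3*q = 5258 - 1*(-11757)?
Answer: 13987835/3 ≈ 4.6626e+6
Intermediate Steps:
q = 17015/3 (q = (5258 - 1*(-11757))/3 = (5258 + 11757)/3 = (1/3)*17015 = 17015/3 ≈ 5671.7)
F = -2061 (F = -6084 + 4023 = -2061)
A = 4654035 (A = -2061 - (-4128 - 3480)*(-6426 + 7038) = -2061 - (-7608)*612 = -2061 - 1*(-4656096) = -2061 + 4656096 = 4654035)
(q + A) + 2905 = (17015/3 + 4654035) + 2905 = 13979120/3 + 2905 = 13987835/3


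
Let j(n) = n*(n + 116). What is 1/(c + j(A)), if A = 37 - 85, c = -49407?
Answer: -1/52671 ≈ -1.8986e-5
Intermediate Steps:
A = -48
j(n) = n*(116 + n)
1/(c + j(A)) = 1/(-49407 - 48*(116 - 48)) = 1/(-49407 - 48*68) = 1/(-49407 - 3264) = 1/(-52671) = -1/52671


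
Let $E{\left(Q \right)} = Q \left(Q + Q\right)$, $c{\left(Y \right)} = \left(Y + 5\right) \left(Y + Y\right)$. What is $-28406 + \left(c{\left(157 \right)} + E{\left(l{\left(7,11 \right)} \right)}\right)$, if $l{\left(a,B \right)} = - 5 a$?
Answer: $24912$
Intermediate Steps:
$c{\left(Y \right)} = 2 Y \left(5 + Y\right)$ ($c{\left(Y \right)} = \left(5 + Y\right) 2 Y = 2 Y \left(5 + Y\right)$)
$E{\left(Q \right)} = 2 Q^{2}$ ($E{\left(Q \right)} = Q 2 Q = 2 Q^{2}$)
$-28406 + \left(c{\left(157 \right)} + E{\left(l{\left(7,11 \right)} \right)}\right) = -28406 + \left(2 \cdot 157 \left(5 + 157\right) + 2 \left(\left(-5\right) 7\right)^{2}\right) = -28406 + \left(2 \cdot 157 \cdot 162 + 2 \left(-35\right)^{2}\right) = -28406 + \left(50868 + 2 \cdot 1225\right) = -28406 + \left(50868 + 2450\right) = -28406 + 53318 = 24912$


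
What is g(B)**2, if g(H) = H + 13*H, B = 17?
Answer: 56644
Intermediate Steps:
g(H) = 14*H
g(B)**2 = (14*17)**2 = 238**2 = 56644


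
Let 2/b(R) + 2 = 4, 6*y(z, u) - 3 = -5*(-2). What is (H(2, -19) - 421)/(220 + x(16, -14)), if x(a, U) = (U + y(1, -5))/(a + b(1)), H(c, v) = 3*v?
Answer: -48756/22369 ≈ -2.1796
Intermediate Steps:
y(z, u) = 13/6 (y(z, u) = ½ + (-5*(-2))/6 = ½ + (⅙)*10 = ½ + 5/3 = 13/6)
b(R) = 1 (b(R) = 2/(-2 + 4) = 2/2 = 2*(½) = 1)
x(a, U) = (13/6 + U)/(1 + a) (x(a, U) = (U + 13/6)/(a + 1) = (13/6 + U)/(1 + a))
(H(2, -19) - 421)/(220 + x(16, -14)) = (3*(-19) - 421)/(220 + (13/6 - 14)/(1 + 16)) = (-57 - 421)/(220 - 71/6/17) = -478/(220 + (1/17)*(-71/6)) = -478/(220 - 71/102) = -478/22369/102 = -478*102/22369 = -48756/22369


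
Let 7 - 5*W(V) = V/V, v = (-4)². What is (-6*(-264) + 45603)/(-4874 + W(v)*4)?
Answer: -33705/3478 ≈ -9.6909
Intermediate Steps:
v = 16
W(V) = 6/5 (W(V) = 7/5 - V/(5*V) = 7/5 - ⅕*1 = 7/5 - ⅕ = 6/5)
(-6*(-264) + 45603)/(-4874 + W(v)*4) = (-6*(-264) + 45603)/(-4874 + (6/5)*4) = (1584 + 45603)/(-4874 + 24/5) = 47187/(-24346/5) = 47187*(-5/24346) = -33705/3478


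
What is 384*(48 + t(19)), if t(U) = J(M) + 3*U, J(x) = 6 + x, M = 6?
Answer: 44928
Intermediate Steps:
t(U) = 12 + 3*U (t(U) = (6 + 6) + 3*U = 12 + 3*U)
384*(48 + t(19)) = 384*(48 + (12 + 3*19)) = 384*(48 + (12 + 57)) = 384*(48 + 69) = 384*117 = 44928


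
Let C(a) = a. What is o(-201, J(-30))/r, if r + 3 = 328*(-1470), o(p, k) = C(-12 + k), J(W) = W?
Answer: 14/160721 ≈ 8.7107e-5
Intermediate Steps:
o(p, k) = -12 + k
r = -482163 (r = -3 + 328*(-1470) = -3 - 482160 = -482163)
o(-201, J(-30))/r = (-12 - 30)/(-482163) = -42*(-1/482163) = 14/160721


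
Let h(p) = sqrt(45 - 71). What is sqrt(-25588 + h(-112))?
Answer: sqrt(-25588 + I*sqrt(26)) ≈ 0.016 + 159.96*I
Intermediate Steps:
h(p) = I*sqrt(26) (h(p) = sqrt(-26) = I*sqrt(26))
sqrt(-25588 + h(-112)) = sqrt(-25588 + I*sqrt(26))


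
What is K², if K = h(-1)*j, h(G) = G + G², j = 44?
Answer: 0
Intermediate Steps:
K = 0 (K = -(1 - 1)*44 = -1*0*44 = 0*44 = 0)
K² = 0² = 0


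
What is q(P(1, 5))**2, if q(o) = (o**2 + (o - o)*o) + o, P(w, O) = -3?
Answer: 36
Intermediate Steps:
q(o) = o + o**2 (q(o) = (o**2 + 0*o) + o = (o**2 + 0) + o = o**2 + o = o + o**2)
q(P(1, 5))**2 = (-3*(1 - 3))**2 = (-3*(-2))**2 = 6**2 = 36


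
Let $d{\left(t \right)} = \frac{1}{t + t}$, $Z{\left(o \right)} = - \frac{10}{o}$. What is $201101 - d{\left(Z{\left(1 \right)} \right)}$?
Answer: $\frac{4022021}{20} \approx 2.011 \cdot 10^{5}$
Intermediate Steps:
$d{\left(t \right)} = \frac{1}{2 t}$
$201101 - d{\left(Z{\left(1 \right)} \right)} = 201101 - \frac{1}{2 \left(- \frac{10}{1}\right)} = 201101 - \frac{1}{2 \left(\left(-10\right) 1\right)} = 201101 - \frac{1}{2 \left(-10\right)} = 201101 - \frac{1}{2} \left(- \frac{1}{10}\right) = 201101 - - \frac{1}{20} = 201101 + \frac{1}{20} = \frac{4022021}{20}$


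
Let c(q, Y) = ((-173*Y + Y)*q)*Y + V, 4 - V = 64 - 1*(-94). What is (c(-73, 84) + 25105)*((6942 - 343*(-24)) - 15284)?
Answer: -9748209570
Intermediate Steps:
V = -154 (V = 4 - (64 - 1*(-94)) = 4 - (64 + 94) = 4 - 1*158 = 4 - 158 = -154)
c(q, Y) = -154 - 172*q*Y**2 (c(q, Y) = ((-173*Y + Y)*q)*Y - 154 = ((-172*Y)*q)*Y - 154 = (-172*Y*q)*Y - 154 = -172*q*Y**2 - 154 = -154 - 172*q*Y**2)
(c(-73, 84) + 25105)*((6942 - 343*(-24)) - 15284) = ((-154 - 172*(-73)*84**2) + 25105)*((6942 - 343*(-24)) - 15284) = ((-154 - 172*(-73)*7056) + 25105)*((6942 + 8232) - 15284) = ((-154 + 88595136) + 25105)*(15174 - 15284) = (88594982 + 25105)*(-110) = 88620087*(-110) = -9748209570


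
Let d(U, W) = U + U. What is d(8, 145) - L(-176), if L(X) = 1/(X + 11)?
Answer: 2641/165 ≈ 16.006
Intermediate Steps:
d(U, W) = 2*U
L(X) = 1/(11 + X)
d(8, 145) - L(-176) = 2*8 - 1/(11 - 176) = 16 - 1/(-165) = 16 - 1*(-1/165) = 16 + 1/165 = 2641/165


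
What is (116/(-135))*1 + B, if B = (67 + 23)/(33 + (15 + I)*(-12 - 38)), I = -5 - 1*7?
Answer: -2858/1755 ≈ -1.6285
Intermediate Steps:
I = -12 (I = -5 - 7 = -12)
B = -10/13 (B = (67 + 23)/(33 + (15 - 12)*(-12 - 38)) = 90/(33 + 3*(-50)) = 90/(33 - 150) = 90/(-117) = 90*(-1/117) = -10/13 ≈ -0.76923)
(116/(-135))*1 + B = (116/(-135))*1 - 10/13 = (116*(-1/135))*1 - 10/13 = -116/135*1 - 10/13 = -116/135 - 10/13 = -2858/1755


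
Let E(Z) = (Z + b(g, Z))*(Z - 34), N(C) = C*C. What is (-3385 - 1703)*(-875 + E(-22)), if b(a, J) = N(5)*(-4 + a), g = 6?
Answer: 12429984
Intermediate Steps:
N(C) = C²
b(a, J) = -100 + 25*a (b(a, J) = 5²*(-4 + a) = 25*(-4 + a) = -100 + 25*a)
E(Z) = (-34 + Z)*(50 + Z) (E(Z) = (Z + (-100 + 25*6))*(Z - 34) = (Z + (-100 + 150))*(-34 + Z) = (Z + 50)*(-34 + Z) = (50 + Z)*(-34 + Z) = (-34 + Z)*(50 + Z))
(-3385 - 1703)*(-875 + E(-22)) = (-3385 - 1703)*(-875 + (-1700 + (-22)² + 16*(-22))) = -5088*(-875 + (-1700 + 484 - 352)) = -5088*(-875 - 1568) = -5088*(-2443) = 12429984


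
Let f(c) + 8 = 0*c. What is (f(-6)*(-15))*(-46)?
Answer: -5520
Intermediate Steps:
f(c) = -8 (f(c) = -8 + 0*c = -8 + 0 = -8)
(f(-6)*(-15))*(-46) = -8*(-15)*(-46) = 120*(-46) = -5520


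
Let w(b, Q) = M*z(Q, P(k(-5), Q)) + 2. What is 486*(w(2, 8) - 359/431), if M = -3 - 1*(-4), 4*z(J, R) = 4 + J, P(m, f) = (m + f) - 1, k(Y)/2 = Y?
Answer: 872856/431 ≈ 2025.2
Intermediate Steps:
k(Y) = 2*Y
P(m, f) = -1 + f + m (P(m, f) = (f + m) - 1 = -1 + f + m)
z(J, R) = 1 + J/4 (z(J, R) = (4 + J)/4 = 1 + J/4)
M = 1 (M = -3 + 4 = 1)
w(b, Q) = 3 + Q/4 (w(b, Q) = 1*(1 + Q/4) + 2 = (1 + Q/4) + 2 = 3 + Q/4)
486*(w(2, 8) - 359/431) = 486*((3 + (¼)*8) - 359/431) = 486*((3 + 2) - 359*1/431) = 486*(5 - 359/431) = 486*(1796/431) = 872856/431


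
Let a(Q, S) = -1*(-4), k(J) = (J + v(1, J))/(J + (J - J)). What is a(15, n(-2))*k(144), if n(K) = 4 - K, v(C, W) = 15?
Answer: 53/12 ≈ 4.4167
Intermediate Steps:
k(J) = (15 + J)/J (k(J) = (J + 15)/(J + (J - J)) = (15 + J)/(J + 0) = (15 + J)/J)
a(Q, S) = 4
a(15, n(-2))*k(144) = 4*((15 + 144)/144) = 4*((1/144)*159) = 4*(53/48) = 53/12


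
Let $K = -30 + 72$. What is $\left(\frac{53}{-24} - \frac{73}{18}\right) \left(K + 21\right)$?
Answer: $- \frac{3157}{8} \approx -394.63$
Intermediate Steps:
$K = 42$
$\left(\frac{53}{-24} - \frac{73}{18}\right) \left(K + 21\right) = \left(\frac{53}{-24} - \frac{73}{18}\right) \left(42 + 21\right) = \left(53 \left(- \frac{1}{24}\right) - \frac{73}{18}\right) 63 = \left(- \frac{53}{24} - \frac{73}{18}\right) 63 = \left(- \frac{451}{72}\right) 63 = - \frac{3157}{8}$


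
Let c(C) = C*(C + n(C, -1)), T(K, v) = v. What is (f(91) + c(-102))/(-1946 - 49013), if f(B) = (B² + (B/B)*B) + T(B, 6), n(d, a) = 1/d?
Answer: -18783/50959 ≈ -0.36859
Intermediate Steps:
f(B) = 6 + B + B² (f(B) = (B² + (B/B)*B) + 6 = (B² + 1*B) + 6 = (B² + B) + 6 = (B + B²) + 6 = 6 + B + B²)
c(C) = C*(C + 1/C)
(f(91) + c(-102))/(-1946 - 49013) = ((6 + 91 + 91²) + (1 + (-102)²))/(-1946 - 49013) = ((6 + 91 + 8281) + (1 + 10404))/(-50959) = (8378 + 10405)*(-1/50959) = 18783*(-1/50959) = -18783/50959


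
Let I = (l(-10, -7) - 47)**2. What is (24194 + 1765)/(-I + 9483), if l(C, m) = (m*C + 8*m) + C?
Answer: 25959/7634 ≈ 3.4004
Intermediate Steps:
l(C, m) = C + 8*m + C*m (l(C, m) = (C*m + 8*m) + C = (8*m + C*m) + C = C + 8*m + C*m)
I = 1849 (I = ((-10 + 8*(-7) - 10*(-7)) - 47)**2 = ((-10 - 56 + 70) - 47)**2 = (4 - 47)**2 = (-43)**2 = 1849)
(24194 + 1765)/(-I + 9483) = (24194 + 1765)/(-1*1849 + 9483) = 25959/(-1849 + 9483) = 25959/7634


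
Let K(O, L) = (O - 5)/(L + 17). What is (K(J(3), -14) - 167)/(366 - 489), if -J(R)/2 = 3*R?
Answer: 524/369 ≈ 1.4201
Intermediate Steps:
J(R) = -6*R
K(O, L) = (-5 + O)/(17 + L)
(K(J(3), -14) - 167)/(366 - 489) = ((-5 - 6*3)/(17 - 14) - 167)/(366 - 489) = ((-5 - 18)/3 - 167)/(-123) = ((⅓)*(-23) - 167)*(-1/123) = (-23/3 - 167)*(-1/123) = -524/3*(-1/123) = 524/369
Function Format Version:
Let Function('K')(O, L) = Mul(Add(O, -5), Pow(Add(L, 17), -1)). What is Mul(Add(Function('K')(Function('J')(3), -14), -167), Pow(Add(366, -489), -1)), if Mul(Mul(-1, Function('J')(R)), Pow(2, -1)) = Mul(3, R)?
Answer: Rational(524, 369) ≈ 1.4201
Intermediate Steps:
Function('J')(R) = Mul(-6, R) (Function('J')(R) = Mul(-2, Mul(3, R)) = Mul(-6, R))
Function('K')(O, L) = Mul(Pow(Add(17, L), -1), Add(-5, O)) (Function('K')(O, L) = Mul(Add(-5, O), Pow(Add(17, L), -1)) = Mul(Pow(Add(17, L), -1), Add(-5, O)))
Mul(Add(Function('K')(Function('J')(3), -14), -167), Pow(Add(366, -489), -1)) = Mul(Add(Mul(Pow(Add(17, -14), -1), Add(-5, Mul(-6, 3))), -167), Pow(Add(366, -489), -1)) = Mul(Add(Mul(Pow(3, -1), Add(-5, -18)), -167), Pow(-123, -1)) = Mul(Add(Mul(Rational(1, 3), -23), -167), Rational(-1, 123)) = Mul(Add(Rational(-23, 3), -167), Rational(-1, 123)) = Mul(Rational(-524, 3), Rational(-1, 123)) = Rational(524, 369)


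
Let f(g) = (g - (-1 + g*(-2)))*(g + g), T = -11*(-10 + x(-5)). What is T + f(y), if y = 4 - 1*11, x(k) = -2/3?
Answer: 1192/3 ≈ 397.33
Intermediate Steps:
x(k) = -2/3 (x(k) = -2*1/3 = -2/3)
y = -7 (y = 4 - 11 = -7)
T = 352/3 (T = -11*(-10 - 2/3) = -11*(-32/3) = 352/3 ≈ 117.33)
f(g) = 2*g*(1 + 3*g) (f(g) = (g - (-1 - 2*g))*(2*g) = (g + (1 + 2*g))*(2*g) = (1 + 3*g)*(2*g) = 2*g*(1 + 3*g))
T + f(y) = 352/3 + 2*(-7)*(1 + 3*(-7)) = 352/3 + 2*(-7)*(1 - 21) = 352/3 + 2*(-7)*(-20) = 352/3 + 280 = 1192/3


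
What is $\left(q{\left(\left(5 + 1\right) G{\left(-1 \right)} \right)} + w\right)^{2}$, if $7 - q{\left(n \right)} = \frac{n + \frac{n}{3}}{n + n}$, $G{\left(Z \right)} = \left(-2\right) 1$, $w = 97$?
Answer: $\frac{96100}{9} \approx 10678.0$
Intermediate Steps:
$G{\left(Z \right)} = -2$
$q{\left(n \right)} = \frac{19}{3}$ ($q{\left(n \right)} = 7 - \frac{n + \frac{n}{3}}{n + n} = 7 - \frac{n + n \frac{1}{3}}{2 n} = 7 - \left(n + \frac{n}{3}\right) \frac{1}{2 n} = 7 - \frac{4 n}{3} \frac{1}{2 n} = 7 - \frac{2}{3} = \frac{19}{3}$)
$\left(q{\left(\left(5 + 1\right) G{\left(-1 \right)} \right)} + w\right)^{2} = \left(\frac{19}{3} + 97\right)^{2} = \left(\frac{310}{3}\right)^{2} = \frac{96100}{9}$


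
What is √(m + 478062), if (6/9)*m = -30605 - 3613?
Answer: 3*√47415 ≈ 653.25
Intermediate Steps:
m = -51327 (m = 3*(-30605 - 3613)/2 = (3/2)*(-34218) = -51327)
√(m + 478062) = √(-51327 + 478062) = √426735 = 3*√47415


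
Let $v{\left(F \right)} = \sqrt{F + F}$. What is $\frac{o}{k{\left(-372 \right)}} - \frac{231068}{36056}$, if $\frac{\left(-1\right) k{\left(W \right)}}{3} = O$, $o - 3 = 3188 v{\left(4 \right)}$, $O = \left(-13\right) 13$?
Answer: $- \frac{9753609}{1523366} + \frac{6376 \sqrt{2}}{507} \approx 11.382$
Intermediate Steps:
$v{\left(F \right)} = \sqrt{2} \sqrt{F}$ ($v{\left(F \right)} = \sqrt{2 F} = \sqrt{2} \sqrt{F}$)
$O = -169$
$o = 3 + 6376 \sqrt{2}$ ($o = 3 + 3188 \sqrt{2} \sqrt{4} = 3 + 3188 \sqrt{2} \cdot 2 = 3 + 3188 \cdot 2 \sqrt{2} = 3 + 6376 \sqrt{2} \approx 9020.0$)
$k{\left(W \right)} = 507$ ($k{\left(W \right)} = \left(-3\right) \left(-169\right) = 507$)
$\frac{o}{k{\left(-372 \right)}} - \frac{231068}{36056} = \frac{3 + 6376 \sqrt{2}}{507} - \frac{231068}{36056} = \left(3 + 6376 \sqrt{2}\right) \frac{1}{507} - \frac{57767}{9014} = \left(\frac{1}{169} + \frac{6376 \sqrt{2}}{507}\right) - \frac{57767}{9014} = - \frac{9753609}{1523366} + \frac{6376 \sqrt{2}}{507}$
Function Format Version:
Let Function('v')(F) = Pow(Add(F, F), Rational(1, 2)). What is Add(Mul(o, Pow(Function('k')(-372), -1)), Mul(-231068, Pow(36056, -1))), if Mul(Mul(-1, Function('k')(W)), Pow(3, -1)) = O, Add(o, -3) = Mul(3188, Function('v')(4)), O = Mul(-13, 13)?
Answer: Add(Rational(-9753609, 1523366), Mul(Rational(6376, 507), Pow(2, Rational(1, 2)))) ≈ 11.382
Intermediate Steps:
Function('v')(F) = Mul(Pow(2, Rational(1, 2)), Pow(F, Rational(1, 2))) (Function('v')(F) = Pow(Mul(2, F), Rational(1, 2)) = Mul(Pow(2, Rational(1, 2)), Pow(F, Rational(1, 2))))
O = -169
o = Add(3, Mul(6376, Pow(2, Rational(1, 2)))) (o = Add(3, Mul(3188, Mul(Pow(2, Rational(1, 2)), Pow(4, Rational(1, 2))))) = Add(3, Mul(3188, Mul(Pow(2, Rational(1, 2)), 2))) = Add(3, Mul(3188, Mul(2, Pow(2, Rational(1, 2))))) = Add(3, Mul(6376, Pow(2, Rational(1, 2)))) ≈ 9020.0)
Function('k')(W) = 507 (Function('k')(W) = Mul(-3, -169) = 507)
Add(Mul(o, Pow(Function('k')(-372), -1)), Mul(-231068, Pow(36056, -1))) = Add(Mul(Add(3, Mul(6376, Pow(2, Rational(1, 2)))), Pow(507, -1)), Mul(-231068, Pow(36056, -1))) = Add(Mul(Add(3, Mul(6376, Pow(2, Rational(1, 2)))), Rational(1, 507)), Mul(-231068, Rational(1, 36056))) = Add(Add(Rational(1, 169), Mul(Rational(6376, 507), Pow(2, Rational(1, 2)))), Rational(-57767, 9014)) = Add(Rational(-9753609, 1523366), Mul(Rational(6376, 507), Pow(2, Rational(1, 2))))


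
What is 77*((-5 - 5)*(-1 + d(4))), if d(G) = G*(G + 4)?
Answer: -23870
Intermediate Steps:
d(G) = G*(4 + G)
77*((-5 - 5)*(-1 + d(4))) = 77*((-5 - 5)*(-1 + 4*(4 + 4))) = 77*(-10*(-1 + 4*8)) = 77*(-10*(-1 + 32)) = 77*(-10*31) = 77*(-310) = -23870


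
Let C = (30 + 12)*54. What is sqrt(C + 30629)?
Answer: sqrt(32897) ≈ 181.38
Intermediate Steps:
C = 2268 (C = 42*54 = 2268)
sqrt(C + 30629) = sqrt(2268 + 30629) = sqrt(32897)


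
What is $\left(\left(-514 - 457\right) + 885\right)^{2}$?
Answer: $7396$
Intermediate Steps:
$\left(\left(-514 - 457\right) + 885\right)^{2} = \left(-971 + 885\right)^{2} = \left(-86\right)^{2} = 7396$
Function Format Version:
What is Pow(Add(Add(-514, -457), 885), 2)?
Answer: 7396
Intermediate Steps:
Pow(Add(Add(-514, -457), 885), 2) = Pow(Add(-971, 885), 2) = Pow(-86, 2) = 7396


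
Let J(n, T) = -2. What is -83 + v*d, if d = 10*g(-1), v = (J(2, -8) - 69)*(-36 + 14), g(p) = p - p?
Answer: -83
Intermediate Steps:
g(p) = 0
v = 1562 (v = (-2 - 69)*(-36 + 14) = -71*(-22) = 1562)
d = 0 (d = 10*0 = 0)
-83 + v*d = -83 + 1562*0 = -83 + 0 = -83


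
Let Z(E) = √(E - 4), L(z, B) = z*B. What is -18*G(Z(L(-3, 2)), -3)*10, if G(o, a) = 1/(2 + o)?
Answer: -180/7 + 90*I*√10/7 ≈ -25.714 + 40.658*I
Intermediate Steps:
L(z, B) = B*z
Z(E) = √(-4 + E)
-18*G(Z(L(-3, 2)), -3)*10 = -18/(2 + √(-4 + 2*(-3)))*10 = -18/(2 + √(-4 - 6))*10 = -18/(2 + √(-10))*10 = -18/(2 + I*√10)*10 = -180/(2 + I*√10)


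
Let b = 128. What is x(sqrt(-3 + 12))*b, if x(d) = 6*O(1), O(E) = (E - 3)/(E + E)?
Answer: -768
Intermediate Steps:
O(E) = (-3 + E)/(2*E) (O(E) = (-3 + E)/((2*E)) = (-3 + E)*(1/(2*E)) = (-3 + E)/(2*E))
x(d) = -6 (x(d) = 6*((1/2)*(-3 + 1)/1) = 6*((1/2)*1*(-2)) = 6*(-1) = -6)
x(sqrt(-3 + 12))*b = -6*128 = -768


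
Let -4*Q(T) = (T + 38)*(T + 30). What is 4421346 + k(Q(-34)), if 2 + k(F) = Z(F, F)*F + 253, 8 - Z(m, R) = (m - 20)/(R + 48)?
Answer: 57481193/13 ≈ 4.4216e+6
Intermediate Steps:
Q(T) = -(30 + T)*(38 + T)/4 (Q(T) = -(T + 38)*(T + 30)/4 = -(38 + T)*(30 + T)/4 = -(30 + T)*(38 + T)/4)
Z(m, R) = 8 - (-20 + m)/(48 + R) (Z(m, R) = 8 - (m - 20)/(R + 48) = 8 - (-20 + m)/(48 + R))
k(F) = 251 + F*(404 + 7*F)/(48 + F) (k(F) = -2 + (((404 - F + 8*F)/(48 + F))*F + 253) = -2 + (((404 + 7*F)/(48 + F))*F + 253) = -2 + (F*(404 + 7*F)/(48 + F) + 253) = -2 + (253 + F*(404 + 7*F)/(48 + F)) = 251 + F*(404 + 7*F)/(48 + F))
4421346 + k(Q(-34)) = 4421346 + (12048 + 7*(-285 - 17*(-34) - ¼*(-34)²)² + 655*(-285 - 17*(-34) - ¼*(-34)²))/(48 + (-285 - 17*(-34) - ¼*(-34)²)) = 4421346 + (12048 + 7*(-285 + 578 - ¼*1156)² + 655*(-285 + 578 - ¼*1156))/(48 + (-285 + 578 - ¼*1156)) = 4421346 + (12048 + 7*(-285 + 578 - 289)² + 655*(-285 + 578 - 289))/(48 + (-285 + 578 - 289)) = 4421346 + (12048 + 7*4² + 655*4)/(48 + 4) = 4421346 + (12048 + 7*16 + 2620)/52 = 4421346 + (12048 + 112 + 2620)/52 = 4421346 + (1/52)*14780 = 4421346 + 3695/13 = 57481193/13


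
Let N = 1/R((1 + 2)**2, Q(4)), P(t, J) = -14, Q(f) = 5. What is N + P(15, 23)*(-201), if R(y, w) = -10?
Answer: 28139/10 ≈ 2813.9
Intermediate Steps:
N = -1/10 (N = 1/(-10) = -1/10 ≈ -0.10000)
N + P(15, 23)*(-201) = -1/10 - 14*(-201) = -1/10 + 2814 = 28139/10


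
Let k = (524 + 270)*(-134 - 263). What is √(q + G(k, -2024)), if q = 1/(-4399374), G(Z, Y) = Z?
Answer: I*√6100884130612368342/4399374 ≈ 561.44*I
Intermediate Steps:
k = -315218 (k = 794*(-397) = -315218)
q = -1/4399374 ≈ -2.2731e-7
√(q + G(k, -2024)) = √(-1/4399374 - 315218) = √(-1386761873533/4399374) = I*√6100884130612368342/4399374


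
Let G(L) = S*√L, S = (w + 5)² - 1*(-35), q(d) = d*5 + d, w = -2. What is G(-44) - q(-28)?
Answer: 168 + 88*I*√11 ≈ 168.0 + 291.86*I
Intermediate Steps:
q(d) = 6*d (q(d) = 5*d + d = 6*d)
S = 44 (S = (-2 + 5)² - 1*(-35) = 3² + 35 = 9 + 35 = 44)
G(L) = 44*√L
G(-44) - q(-28) = 44*√(-44) - 6*(-28) = 44*(2*I*√11) - 1*(-168) = 88*I*√11 + 168 = 168 + 88*I*√11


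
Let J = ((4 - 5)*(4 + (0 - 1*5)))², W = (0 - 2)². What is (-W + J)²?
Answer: 9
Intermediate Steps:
W = 4 (W = (-2)² = 4)
J = 1 (J = (-(4 + (0 - 5)))² = (-(4 - 5))² = (-1*(-1))² = 1² = 1)
(-W + J)² = (-1*4 + 1)² = (-4 + 1)² = (-3)² = 9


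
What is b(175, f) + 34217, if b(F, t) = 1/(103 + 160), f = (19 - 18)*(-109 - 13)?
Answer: 8999072/263 ≈ 34217.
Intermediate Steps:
f = -122 (f = 1*(-122) = -122)
b(F, t) = 1/263
b(175, f) + 34217 = 1/263 + 34217 = 8999072/263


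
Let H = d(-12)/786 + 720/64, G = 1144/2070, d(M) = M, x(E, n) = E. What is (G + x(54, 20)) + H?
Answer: 35679133/542340 ≈ 65.787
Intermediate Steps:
G = 572/1035 (G = 1144*(1/2070) = 572/1035 ≈ 0.55266)
H = 5887/524 (H = -12/786 + 720/64 = -12*1/786 + 720*(1/64) = -2/131 + 45/4 = 5887/524 ≈ 11.235)
(G + x(54, 20)) + H = (572/1035 + 54) + 5887/524 = 56462/1035 + 5887/524 = 35679133/542340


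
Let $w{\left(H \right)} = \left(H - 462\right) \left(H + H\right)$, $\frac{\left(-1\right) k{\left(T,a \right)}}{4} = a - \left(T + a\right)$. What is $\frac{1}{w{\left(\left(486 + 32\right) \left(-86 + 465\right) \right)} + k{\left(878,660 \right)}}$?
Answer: $\frac{1}{76903257352} \approx 1.3003 \cdot 10^{-11}$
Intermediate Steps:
$k{\left(T,a \right)} = 4 T$ ($k{\left(T,a \right)} = - 4 \left(a - \left(T + a\right)\right) = - 4 \left(- T\right) = 4 T$)
$w{\left(H \right)} = 2 H \left(-462 + H\right)$ ($w{\left(H \right)} = \left(-462 + H\right) 2 H = 2 H \left(-462 + H\right)$)
$\frac{1}{w{\left(\left(486 + 32\right) \left(-86 + 465\right) \right)} + k{\left(878,660 \right)}} = \frac{1}{2 \left(486 + 32\right) \left(-86 + 465\right) \left(-462 + \left(486 + 32\right) \left(-86 + 465\right)\right) + 4 \cdot 878} = \frac{1}{2 \cdot 518 \cdot 379 \left(-462 + 518 \cdot 379\right) + 3512} = \frac{1}{2 \cdot 196322 \left(-462 + 196322\right) + 3512} = \frac{1}{2 \cdot 196322 \cdot 195860 + 3512} = \frac{1}{76903253840 + 3512} = \frac{1}{76903257352}$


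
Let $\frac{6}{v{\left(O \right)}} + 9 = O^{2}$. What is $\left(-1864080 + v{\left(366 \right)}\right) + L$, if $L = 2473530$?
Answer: $\frac{27211333052}{44649} \approx 6.0945 \cdot 10^{5}$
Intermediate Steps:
$v{\left(O \right)} = \frac{6}{-9 + O^{2}}$
$\left(-1864080 + v{\left(366 \right)}\right) + L = \left(-1864080 + \frac{6}{-9 + 366^{2}}\right) + 2473530 = \left(-1864080 + \frac{6}{-9 + 133956}\right) + 2473530 = \left(-1864080 + \frac{6}{133947}\right) + 2473530 = \left(-1864080 + 6 \cdot \frac{1}{133947}\right) + 2473530 = \left(-1864080 + \frac{2}{44649}\right) + 2473530 = - \frac{83229307918}{44649} + 2473530 = \frac{27211333052}{44649}$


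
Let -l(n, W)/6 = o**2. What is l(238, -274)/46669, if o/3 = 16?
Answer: -13824/46669 ≈ -0.29621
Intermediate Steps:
o = 48 (o = 3*16 = 48)
l(n, W) = -13824 (l(n, W) = -6*48**2 = -6*2304 = -13824)
l(238, -274)/46669 = -13824/46669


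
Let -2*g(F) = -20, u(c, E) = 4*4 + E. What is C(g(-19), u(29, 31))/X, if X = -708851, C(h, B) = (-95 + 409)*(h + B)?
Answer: -17898/708851 ≈ -0.025249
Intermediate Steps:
u(c, E) = 16 + E
g(F) = 10 (g(F) = -1/2*(-20) = 10)
C(h, B) = 314*B + 314*h (C(h, B) = 314*(B + h) = 314*B + 314*h)
C(g(-19), u(29, 31))/X = (314*(16 + 31) + 314*10)/(-708851) = (314*47 + 3140)*(-1/708851) = (14758 + 3140)*(-1/708851) = 17898*(-1/708851) = -17898/708851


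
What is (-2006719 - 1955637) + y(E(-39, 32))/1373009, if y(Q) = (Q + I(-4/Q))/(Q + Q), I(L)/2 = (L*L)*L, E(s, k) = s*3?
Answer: -2038920624936038667575/514572800862978 ≈ -3.9624e+6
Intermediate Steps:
E(s, k) = 3*s
I(L) = 2*L³ (I(L) = 2*((L*L)*L) = 2*(L²*L) = 2*L³)
y(Q) = (Q - 128/Q³)/(2*Q) (y(Q) = (Q + 2*(-4/Q)³)/(Q + Q) = (Q + 2*(-64/Q³))/((2*Q)) = (Q - 128/Q³)*(1/(2*Q)) = (Q - 128/Q³)/(2*Q))
(-2006719 - 1955637) + y(E(-39, 32))/1373009 = (-2006719 - 1955637) + (½ - 64/(3*(-39))⁴)/1373009 = -3962356 + (½ - 64/(-117)⁴)*(1/1373009) = -3962356 + (½ - 64*1/187388721)*(1/1373009) = -3962356 + (½ - 64/187388721)*(1/1373009) = -3962356 + (187388593/374777442)*(1/1373009) = -3962356 + 187388593/514572800862978 = -2038920624936038667575/514572800862978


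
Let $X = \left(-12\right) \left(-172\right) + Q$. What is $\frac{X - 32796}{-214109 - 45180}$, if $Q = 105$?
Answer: $\frac{30627}{259289} \approx 0.11812$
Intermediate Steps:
$X = 2169$ ($X = \left(-12\right) \left(-172\right) + 105 = 2064 + 105 = 2169$)
$\frac{X - 32796}{-214109 - 45180} = \frac{2169 - 32796}{-214109 - 45180} = - \frac{30627}{-259289} = \left(-30627\right) \left(- \frac{1}{259289}\right) = \frac{30627}{259289}$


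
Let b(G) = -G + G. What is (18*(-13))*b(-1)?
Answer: 0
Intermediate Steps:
b(G) = 0
(18*(-13))*b(-1) = (18*(-13))*0 = -234*0 = 0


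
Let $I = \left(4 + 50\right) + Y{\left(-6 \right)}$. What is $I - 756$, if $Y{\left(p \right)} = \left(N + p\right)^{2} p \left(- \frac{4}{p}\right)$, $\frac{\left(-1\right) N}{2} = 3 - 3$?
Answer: $-846$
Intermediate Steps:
$N = 0$ ($N = - 2 \left(3 - 3\right) = \left(-2\right) 0 = 0$)
$Y{\left(p \right)} = - 4 p^{2}$ ($Y{\left(p \right)} = \left(0 + p\right)^{2} p \left(- \frac{4}{p}\right) = p^{2} p \left(- \frac{4}{p}\right) = p^{3} \left(- \frac{4}{p}\right) = - 4 p^{2}$)
$I = -90$ ($I = \left(4 + 50\right) - 4 \left(-6\right)^{2} = 54 - 144 = -90$)
$I - 756 = -90 - 756 = -846$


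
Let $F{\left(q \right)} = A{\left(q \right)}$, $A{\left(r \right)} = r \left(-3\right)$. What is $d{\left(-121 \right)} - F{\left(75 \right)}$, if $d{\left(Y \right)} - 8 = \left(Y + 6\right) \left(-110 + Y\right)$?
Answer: $26798$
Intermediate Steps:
$A{\left(r \right)} = - 3 r$
$F{\left(q \right)} = - 3 q$
$d{\left(Y \right)} = 8 + \left(-110 + Y\right) \left(6 + Y\right)$ ($d{\left(Y \right)} = 8 + \left(Y + 6\right) \left(-110 + Y\right) = 8 + \left(6 + Y\right) \left(-110 + Y\right) = 8 + \left(-110 + Y\right) \left(6 + Y\right)$)
$d{\left(-121 \right)} - F{\left(75 \right)} = \left(-652 + \left(-121\right)^{2} - -12584\right) - \left(-3\right) 75 = \left(-652 + 14641 + 12584\right) - -225 = 26573 + 225 = 26798$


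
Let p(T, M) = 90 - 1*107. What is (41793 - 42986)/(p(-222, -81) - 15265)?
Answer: 1193/15282 ≈ 0.078066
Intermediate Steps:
p(T, M) = -17 (p(T, M) = 90 - 107 = -17)
(41793 - 42986)/(p(-222, -81) - 15265) = (41793 - 42986)/(-17 - 15265) = -1193/(-15282) = -1193*(-1/15282) = 1193/15282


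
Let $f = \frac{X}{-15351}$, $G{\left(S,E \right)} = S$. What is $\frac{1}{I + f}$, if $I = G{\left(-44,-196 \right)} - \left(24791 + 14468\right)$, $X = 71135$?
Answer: $- \frac{15351}{603411488} \approx -2.544 \cdot 10^{-5}$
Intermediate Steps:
$f = - \frac{71135}{15351}$ ($f = \frac{71135}{-15351} = 71135 \left(- \frac{1}{15351}\right) = - \frac{71135}{15351} \approx -4.6339$)
$I = -39303$ ($I = -44 - \left(24791 + 14468\right) = -44 - 39259 = -39303$)
$\frac{1}{I + f} = \frac{1}{-39303 - \frac{71135}{15351}} = \frac{1}{- \frac{603411488}{15351}} = - \frac{15351}{603411488}$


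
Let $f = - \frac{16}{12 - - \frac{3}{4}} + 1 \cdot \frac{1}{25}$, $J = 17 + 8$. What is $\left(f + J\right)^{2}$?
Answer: $\frac{919666276}{1625625} \approx 565.73$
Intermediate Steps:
$J = 25$
$f = - \frac{1549}{1275}$ ($f = - \frac{16}{12 - \left(-3\right) \frac{1}{4}} + 1 \cdot \frac{1}{25} = - \frac{16}{12 - - \frac{3}{4}} + \frac{1}{25} = - \frac{16}{12 + \frac{3}{4}} + \frac{1}{25} = - \frac{16}{\frac{51}{4}} + \frac{1}{25} = \left(-16\right) \frac{4}{51} + \frac{1}{25} = - \frac{64}{51} + \frac{1}{25} = - \frac{1549}{1275} \approx -1.2149$)
$\left(f + J\right)^{2} = \left(- \frac{1549}{1275} + 25\right)^{2} = \left(\frac{30326}{1275}\right)^{2} = \frac{919666276}{1625625}$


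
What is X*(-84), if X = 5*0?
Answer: 0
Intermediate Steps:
X = 0
X*(-84) = 0*(-84) = 0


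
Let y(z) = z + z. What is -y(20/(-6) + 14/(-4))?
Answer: 41/3 ≈ 13.667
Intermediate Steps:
y(z) = 2*z
-y(20/(-6) + 14/(-4)) = -2*(20/(-6) + 14/(-4)) = -2*(20*(-1/6) + 14*(-1/4)) = -2*(-10/3 - 7/2) = -2*(-41)/6 = -1*(-41/3) = 41/3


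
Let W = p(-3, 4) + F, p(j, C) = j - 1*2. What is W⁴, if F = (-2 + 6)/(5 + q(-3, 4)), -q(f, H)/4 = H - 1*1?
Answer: 2313441/2401 ≈ 963.53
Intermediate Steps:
p(j, C) = -2 + j (p(j, C) = j - 2 = -2 + j)
q(f, H) = 4 - 4*H (q(f, H) = -4*(H - 1*1) = -4*(H - 1) = -4*(-1 + H) = 4 - 4*H)
F = -4/7 (F = (-2 + 6)/(5 + (4 - 4*4)) = 4/(5 + (4 - 16)) = 4/(5 - 12) = 4/(-7) = 4*(-⅐) = -4/7 ≈ -0.57143)
W = -39/7 (W = (-2 - 3) - 4/7 = -5 - 4/7 = -39/7 ≈ -5.5714)
W⁴ = (-39/7)⁴ = 2313441/2401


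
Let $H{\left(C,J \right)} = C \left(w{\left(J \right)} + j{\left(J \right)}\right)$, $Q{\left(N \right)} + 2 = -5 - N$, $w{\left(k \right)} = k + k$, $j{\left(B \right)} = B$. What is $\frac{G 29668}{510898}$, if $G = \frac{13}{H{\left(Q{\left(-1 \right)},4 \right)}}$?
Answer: $- \frac{96421}{9196164} \approx -0.010485$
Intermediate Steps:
$w{\left(k \right)} = 2 k$
$Q{\left(N \right)} = -7 - N$ ($Q{\left(N \right)} = -2 - \left(5 + N\right) = -7 - N$)
$H{\left(C,J \right)} = 3 C J$ ($H{\left(C,J \right)} = C \left(2 J + J\right) = C 3 J = 3 C J$)
$G = - \frac{13}{72}$ ($G = \frac{13}{3 \left(-7 - -1\right) 4} = \frac{13}{3 \left(-7 + 1\right) 4} = \frac{13}{3 \left(-6\right) 4} = \frac{13}{-72} = 13 \left(- \frac{1}{72}\right) = - \frac{13}{72} \approx -0.18056$)
$\frac{G 29668}{510898} = \frac{\left(- \frac{13}{72}\right) 29668}{510898} = \left(- \frac{96421}{18}\right) \frac{1}{510898} = - \frac{96421}{9196164}$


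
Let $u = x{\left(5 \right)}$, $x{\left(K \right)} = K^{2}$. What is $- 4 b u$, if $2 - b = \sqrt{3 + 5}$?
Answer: $-200 + 200 \sqrt{2} \approx 82.843$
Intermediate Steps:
$b = 2 - 2 \sqrt{2}$ ($b = 2 - \sqrt{3 + 5} = 2 - \sqrt{8} = 2 - 2 \sqrt{2} \approx -0.82843$)
$u = 25$ ($u = 5^{2} = 25$)
$- 4 b u = - 4 \left(2 - 2 \sqrt{2}\right) 25 = \left(-8 + 8 \sqrt{2}\right) 25 = -200 + 200 \sqrt{2}$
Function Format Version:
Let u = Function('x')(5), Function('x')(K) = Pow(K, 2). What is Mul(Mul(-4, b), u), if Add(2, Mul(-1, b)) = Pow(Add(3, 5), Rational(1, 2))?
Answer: Add(-200, Mul(200, Pow(2, Rational(1, 2)))) ≈ 82.843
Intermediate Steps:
b = Add(2, Mul(-2, Pow(2, Rational(1, 2)))) (b = Add(2, Mul(-1, Pow(Add(3, 5), Rational(1, 2)))) = Add(2, Mul(-1, Pow(8, Rational(1, 2)))) = Add(2, Mul(-1, Mul(2, Pow(2, Rational(1, 2))))) = Add(2, Mul(-2, Pow(2, Rational(1, 2)))) ≈ -0.82843)
u = 25 (u = Pow(5, 2) = 25)
Mul(Mul(-4, b), u) = Mul(Mul(-4, Add(2, Mul(-2, Pow(2, Rational(1, 2))))), 25) = Mul(Add(-8, Mul(8, Pow(2, Rational(1, 2)))), 25) = Add(-200, Mul(200, Pow(2, Rational(1, 2))))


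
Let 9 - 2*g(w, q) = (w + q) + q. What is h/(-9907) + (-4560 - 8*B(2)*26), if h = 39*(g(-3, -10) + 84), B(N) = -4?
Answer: -36937196/9907 ≈ -3728.4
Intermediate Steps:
g(w, q) = 9/2 - q - w/2 (g(w, q) = 9/2 - ((w + q) + q)/2 = 9/2 - ((q + w) + q)/2 = 9/2 - (w + 2*q)/2 = 9/2 + (-q - w/2) = 9/2 - q - w/2)
h = 3900 (h = 39*((9/2 - 1*(-10) - ½*(-3)) + 84) = 39*((9/2 + 10 + 3/2) + 84) = 39*(16 + 84) = 39*100 = 3900)
h/(-9907) + (-4560 - 8*B(2)*26) = 3900/(-9907) + (-4560 - 8*(-4)*26) = 3900*(-1/9907) + (-4560 - (-32)*26) = -3900/9907 + (-4560 - 1*(-832)) = -3900/9907 + (-4560 + 832) = -3900/9907 - 3728 = -36937196/9907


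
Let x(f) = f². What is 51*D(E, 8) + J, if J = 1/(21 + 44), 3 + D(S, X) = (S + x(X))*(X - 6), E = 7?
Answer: 460786/65 ≈ 7089.0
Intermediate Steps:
D(S, X) = -3 + (-6 + X)*(S + X²) (D(S, X) = -3 + (S + X²)*(X - 6) = -3 + (S + X²)*(-6 + X) = -3 + (-6 + X)*(S + X²))
J = 1/65 ≈ 0.015385
51*D(E, 8) + J = 51*(-3 + 8³ - 6*7 - 6*8² + 7*8) + 1/65 = 51*(-3 + 512 - 42 - 6*64 + 56) + 1/65 = 51*(-3 + 512 - 42 - 384 + 56) + 1/65 = 51*139 + 1/65 = 7089 + 1/65 = 460786/65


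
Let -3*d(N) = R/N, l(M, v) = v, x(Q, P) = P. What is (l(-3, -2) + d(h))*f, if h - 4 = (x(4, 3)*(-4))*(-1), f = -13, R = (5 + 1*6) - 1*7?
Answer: 325/12 ≈ 27.083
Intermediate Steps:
R = 4 (R = (5 + 6) - 7 = 11 - 7 = 4)
h = 16 (h = 4 + (3*(-4))*(-1) = 4 - 12*(-1) = 4 + 12 = 16)
d(N) = -4/(3*N)
(l(-3, -2) + d(h))*f = (-2 - 4/3/16)*(-13) = (-2 - 4/3*1/16)*(-13) = (-2 - 1/12)*(-13) = -25/12*(-13) = 325/12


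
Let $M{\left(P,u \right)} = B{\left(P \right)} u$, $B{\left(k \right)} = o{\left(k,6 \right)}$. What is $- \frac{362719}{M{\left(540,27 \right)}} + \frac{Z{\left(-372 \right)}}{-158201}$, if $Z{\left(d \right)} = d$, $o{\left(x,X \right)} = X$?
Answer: $- \frac{57382448255}{25628562} \approx -2239.0$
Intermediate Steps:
$B{\left(k \right)} = 6$
$M{\left(P,u \right)} = 6 u$
$- \frac{362719}{M{\left(540,27 \right)}} + \frac{Z{\left(-372 \right)}}{-158201} = - \frac{362719}{6 \cdot 27} - \frac{372}{-158201} = - \frac{362719}{162} - - \frac{372}{158201} = \left(-362719\right) \frac{1}{162} + \frac{372}{158201} = - \frac{362719}{162} + \frac{372}{158201} = - \frac{57382448255}{25628562}$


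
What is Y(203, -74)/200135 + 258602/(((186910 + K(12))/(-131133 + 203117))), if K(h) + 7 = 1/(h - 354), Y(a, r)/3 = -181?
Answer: 254827908988040517/2558558862275 ≈ 99598.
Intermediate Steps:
Y(a, r) = -543 (Y(a, r) = 3*(-181) = -543)
K(h) = -7 + 1/(-354 + h) (K(h) = -7 + 1/(h - 354) = -7 + 1/(-354 + h))
Y(203, -74)/200135 + 258602/(((186910 + K(12))/(-131133 + 203117))) = -543/200135 + 258602/(((186910 + (2479 - 7*12)/(-354 + 12))/(-131133 + 203117))) = -543*1/200135 + 258602/(((186910 + (2479 - 84)/(-342))/71984)) = -543/200135 + 258602/(((186910 - 1/342*2395)*(1/71984))) = -543/200135 + 258602/(((186910 - 2395/342)*(1/71984))) = -543/200135 + 258602/(((63920825/342)*(1/71984))) = -543/200135 + 258602/(63920825/24618528) = -543/200135 + 258602*(24618528/63920825) = -543/200135 + 6366400577856/63920825 = 254827908988040517/2558558862275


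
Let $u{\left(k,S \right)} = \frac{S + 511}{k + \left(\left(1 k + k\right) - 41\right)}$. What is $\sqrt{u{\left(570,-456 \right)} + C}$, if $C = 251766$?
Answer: $\frac{\sqrt{701309642521}}{1669} \approx 501.76$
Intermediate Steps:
$u{\left(k,S \right)} = \frac{511 + S}{-41 + 3 k}$ ($u{\left(k,S \right)} = \frac{511 + S}{k + \left(\left(k + k\right) - 41\right)} = \frac{511 + S}{k + \left(2 k - 41\right)} = \frac{511 + S}{k + \left(-41 + 2 k\right)} = \frac{511 + S}{-41 + 3 k}$)
$\sqrt{u{\left(570,-456 \right)} + C} = \sqrt{\frac{511 - 456}{-41 + 3 \cdot 570} + 251766} = \sqrt{\frac{1}{-41 + 1710} \cdot 55 + 251766} = \sqrt{\frac{1}{1669} \cdot 55 + 251766} = \sqrt{\frac{55}{1669} + 251766} = \sqrt{\frac{420197509}{1669}} = \frac{\sqrt{701309642521}}{1669}$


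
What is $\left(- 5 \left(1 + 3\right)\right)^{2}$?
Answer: $400$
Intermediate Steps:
$\left(- 5 \left(1 + 3\right)\right)^{2} = \left(\left(-5\right) 4\right)^{2} = \left(-20\right)^{2} = 400$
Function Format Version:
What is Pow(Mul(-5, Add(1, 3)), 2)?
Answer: 400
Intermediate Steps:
Pow(Mul(-5, Add(1, 3)), 2) = Pow(Mul(-5, 4), 2) = Pow(-20, 2) = 400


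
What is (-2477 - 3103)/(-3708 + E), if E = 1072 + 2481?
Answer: 36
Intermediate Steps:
E = 3553
(-2477 - 3103)/(-3708 + E) = (-2477 - 3103)/(-3708 + 3553) = -5580/(-155) = -5580*(-1/155) = 36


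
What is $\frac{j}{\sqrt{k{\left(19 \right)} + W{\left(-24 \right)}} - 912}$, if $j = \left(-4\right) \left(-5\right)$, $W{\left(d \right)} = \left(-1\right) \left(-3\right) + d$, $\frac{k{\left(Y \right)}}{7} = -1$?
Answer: $- \frac{4560}{207943} - \frac{10 i \sqrt{7}}{207943} \approx -0.021929 - 0.00012723 i$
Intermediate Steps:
$k{\left(Y \right)} = -7$ ($k{\left(Y \right)} = 7 \left(-1\right) = -7$)
$W{\left(d \right)} = 3 + d$
$j = 20$
$\frac{j}{\sqrt{k{\left(19 \right)} + W{\left(-24 \right)}} - 912} = \frac{20}{\sqrt{-7 + \left(3 - 24\right)} - 912} = \frac{20}{\sqrt{-7 - 21} - 912} = \frac{20}{\sqrt{-28} - 912} = \frac{20}{2 i \sqrt{7} - 912} = \frac{20}{-912 + 2 i \sqrt{7}}$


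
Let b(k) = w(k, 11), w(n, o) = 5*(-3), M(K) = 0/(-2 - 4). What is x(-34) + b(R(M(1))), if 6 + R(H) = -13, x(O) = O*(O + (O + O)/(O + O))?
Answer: 1107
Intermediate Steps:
x(O) = O*(1 + O) (x(O) = O*(O + (2*O)/((2*O))) = O*(O + (2*O)*(1/(2*O))) = O*(O + 1) = O*(1 + O))
M(K) = 0 (M(K) = 0/(-6) = 0*(-⅙) = 0)
w(n, o) = -15
R(H) = -19 (R(H) = -6 - 13 = -19)
b(k) = -15
x(-34) + b(R(M(1))) = -34*(1 - 34) - 15 = -34*(-33) - 15 = 1122 - 15 = 1107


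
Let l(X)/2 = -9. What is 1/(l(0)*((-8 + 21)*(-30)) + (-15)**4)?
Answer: 1/57645 ≈ 1.7348e-5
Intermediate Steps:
l(X) = -18 (l(X) = 2*(-9) = -18)
1/(l(0)*((-8 + 21)*(-30)) + (-15)**4) = 1/(-18*(-8 + 21)*(-30) + (-15)**4) = 1/(-234*(-30) + 50625) = 1/(-18*(-390) + 50625) = 1/(7020 + 50625) = 1/57645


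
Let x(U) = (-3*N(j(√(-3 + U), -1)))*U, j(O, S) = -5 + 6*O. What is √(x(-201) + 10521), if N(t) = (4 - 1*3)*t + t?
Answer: 3*√(499 + 1608*I*√51) ≈ 232.31 + 222.44*I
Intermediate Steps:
N(t) = 2*t (N(t) = (4 - 3)*t + t = 1*t + t = t + t = 2*t)
x(U) = U*(30 - 36*√(-3 + U)) (x(U) = (-6*(-5 + 6*√(-3 + U)))*U = (-3*(-10 + 12*√(-3 + U)))*U = (30 - 36*√(-3 + U))*U = U*(30 - 36*√(-3 + U)))
√(x(-201) + 10521) = √(6*(-201)*(5 - 6*√(-3 - 201)) + 10521) = √(6*(-201)*(5 - 12*I*√51) + 10521) = √((-6030 + 14472*I*√51) + 10521) = √(4491 + 14472*I*√51)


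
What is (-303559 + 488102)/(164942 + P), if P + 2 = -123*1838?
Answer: -184543/61134 ≈ -3.0187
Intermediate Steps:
P = -226076 (P = -2 - 123*1838 = -2 - 226074 = -226076)
(-303559 + 488102)/(164942 + P) = (-303559 + 488102)/(164942 - 226076) = 184543/(-61134) = 184543*(-1/61134) = -184543/61134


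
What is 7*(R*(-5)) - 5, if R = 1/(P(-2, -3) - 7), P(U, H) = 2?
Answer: 2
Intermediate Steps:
R = -⅕ (R = 1/(2 - 7) = 1/(-5) = -⅕ ≈ -0.20000)
7*(R*(-5)) - 5 = 7*(-⅕*(-5)) - 5 = 7*1 - 5 = 7 - 5 = 2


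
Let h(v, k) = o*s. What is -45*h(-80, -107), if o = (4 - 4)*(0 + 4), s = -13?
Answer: 0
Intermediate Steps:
o = 0 (o = 0*4 = 0)
h(v, k) = 0 (h(v, k) = 0*(-13) = 0)
-45*h(-80, -107) = -45*0 = 0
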